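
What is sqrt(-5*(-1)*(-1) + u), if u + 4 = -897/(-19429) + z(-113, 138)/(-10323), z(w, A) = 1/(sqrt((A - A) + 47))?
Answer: sqrt(-88404606286929560124 - 20349894984269*sqrt(47))/3142193883 ≈ 2.9923*I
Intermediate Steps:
z(w, A) = sqrt(47)/47 (z(w, A) = 1/(sqrt(0 + 47)) = 1/(sqrt(47)) = sqrt(47)/47)
u = -76819/19429 - sqrt(47)/485181 (u = -4 + (-897/(-19429) + (sqrt(47)/47)/(-10323)) = -4 + (-897*(-1/19429) + (sqrt(47)/47)*(-1/10323)) = -4 + (897/19429 - sqrt(47)/485181) = -76819/19429 - sqrt(47)/485181 ≈ -3.9538)
sqrt(-5*(-1)*(-1) + u) = sqrt(-5*(-1)*(-1) + (-76819/19429 - sqrt(47)/485181)) = sqrt(5*(-1) + (-76819/19429 - sqrt(47)/485181)) = sqrt(-5 + (-76819/19429 - sqrt(47)/485181)) = sqrt(-173964/19429 - sqrt(47)/485181)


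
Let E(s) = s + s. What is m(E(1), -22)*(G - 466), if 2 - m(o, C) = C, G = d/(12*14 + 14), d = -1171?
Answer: -1031796/91 ≈ -11338.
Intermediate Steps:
E(s) = 2*s
G = -1171/182 (G = -1171/(12*14 + 14) = -1171/(168 + 14) = -1171/182 ≈ -6.4341)
m(o, C) = 2 - C
m(E(1), -22)*(G - 466) = (2 - 1*(-22))*(-1171/182 - 466) = (2 + 22)*(-85983/182) = 24*(-85983/182) = -1031796/91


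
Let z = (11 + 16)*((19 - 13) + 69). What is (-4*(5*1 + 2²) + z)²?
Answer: 3956121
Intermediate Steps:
z = 2025 (z = 27*(6 + 69) = 27*75 = 2025)
(-4*(5*1 + 2²) + z)² = (-4*(5*1 + 2²) + 2025)² = (-4*(5 + 4) + 2025)² = (-4*9 + 2025)² = (-36 + 2025)² = 1989² = 3956121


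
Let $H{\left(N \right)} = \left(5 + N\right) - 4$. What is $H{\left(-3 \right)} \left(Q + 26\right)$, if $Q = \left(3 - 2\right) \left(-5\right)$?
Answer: $-42$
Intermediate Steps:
$H{\left(N \right)} = 1 + N$
$Q = -5$ ($Q = 1 \left(-5\right) = -5$)
$H{\left(-3 \right)} \left(Q + 26\right) = \left(1 - 3\right) \left(-5 + 26\right) = \left(-2\right) 21 = -42$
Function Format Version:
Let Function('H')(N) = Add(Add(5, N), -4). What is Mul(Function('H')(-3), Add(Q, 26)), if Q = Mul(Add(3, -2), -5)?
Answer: -42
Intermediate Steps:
Function('H')(N) = Add(1, N)
Q = -5 (Q = Mul(1, -5) = -5)
Mul(Function('H')(-3), Add(Q, 26)) = Mul(Add(1, -3), Add(-5, 26)) = Mul(-2, 21) = -42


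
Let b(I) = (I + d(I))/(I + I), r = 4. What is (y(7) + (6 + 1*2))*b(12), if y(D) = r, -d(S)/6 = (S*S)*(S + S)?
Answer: -10362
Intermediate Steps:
d(S) = -12*S³ (d(S) = -6*S*S*(S + S) = -6*S²*2*S = -12*S³)
b(I) = (I - 12*I³)/(2*I) (b(I) = (I - 12*I³)/(I + I) = (I - 12*I³)/((2*I)) = (I - 12*I³)*(1/(2*I)) = (I - 12*I³)/(2*I))
y(D) = 4
(y(7) + (6 + 1*2))*b(12) = (4 + (6 + 1*2))*(½ - 6*12²) = (4 + (6 + 2))*(½ - 6*144) = (4 + 8)*(½ - 864) = 12*(-1727/2) = -10362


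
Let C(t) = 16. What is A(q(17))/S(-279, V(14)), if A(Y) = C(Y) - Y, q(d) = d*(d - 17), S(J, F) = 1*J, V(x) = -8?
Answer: -16/279 ≈ -0.057348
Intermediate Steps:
S(J, F) = J
q(d) = d*(-17 + d)
A(Y) = 16 - Y
A(q(17))/S(-279, V(14)) = (16 - 17*(-17 + 17))/(-279) = (16 - 17*0)*(-1/279) = (16 - 1*0)*(-1/279) = (16 + 0)*(-1/279) = 16*(-1/279) = -16/279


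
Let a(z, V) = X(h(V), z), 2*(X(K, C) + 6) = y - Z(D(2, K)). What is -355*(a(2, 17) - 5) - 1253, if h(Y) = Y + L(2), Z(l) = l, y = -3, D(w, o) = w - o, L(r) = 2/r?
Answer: 689/2 ≈ 344.50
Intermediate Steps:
h(Y) = 1 + Y (h(Y) = Y + 2/2 = Y + 2*(½) = Y + 1 = 1 + Y)
X(K, C) = -17/2 + K/2 (X(K, C) = -6 + (-3 - (2 - K))/2 = -6 + (-3 + (-2 + K))/2 = -6 + (-5 + K)/2 = -6 + (-5/2 + K/2) = -17/2 + K/2)
a(z, V) = -8 + V/2 (a(z, V) = -17/2 + (1 + V)/2 = -17/2 + (½ + V/2) = -8 + V/2)
-355*(a(2, 17) - 5) - 1253 = -355*((-8 + (½)*17) - 5) - 1253 = -355*((-8 + 17/2) - 5) - 1253 = -355*(½ - 5) - 1253 = -355*(-9/2) - 1253 = 3195/2 - 1253 = 689/2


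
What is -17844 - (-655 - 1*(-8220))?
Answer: -25409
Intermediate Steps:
-17844 - (-655 - 1*(-8220)) = -17844 - (-655 + 8220) = -17844 - 1*7565 = -17844 - 7565 = -25409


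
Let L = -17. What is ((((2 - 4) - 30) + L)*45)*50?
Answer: -110250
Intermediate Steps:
((((2 - 4) - 30) + L)*45)*50 = ((((2 - 4) - 30) - 17)*45)*50 = (((-2 - 30) - 17)*45)*50 = ((-32 - 17)*45)*50 = -49*45*50 = -2205*50 = -110250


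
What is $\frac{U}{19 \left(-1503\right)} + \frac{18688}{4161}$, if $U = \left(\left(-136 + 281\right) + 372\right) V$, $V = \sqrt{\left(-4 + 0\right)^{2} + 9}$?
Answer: $\frac{125671}{28557} \approx 4.4007$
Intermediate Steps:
$V = 5$ ($V = \sqrt{\left(-4\right)^{2} + 9} = \sqrt{16 + 9} = \sqrt{25} = 5$)
$U = 2585$ ($U = \left(\left(-136 + 281\right) + 372\right) 5 = \left(145 + 372\right) 5 = 517 \cdot 5 = 2585$)
$\frac{U}{19 \left(-1503\right)} + \frac{18688}{4161} = \frac{2585}{19 \left(-1503\right)} + \frac{18688}{4161} = \frac{2585}{-28557} + 18688 \cdot \frac{1}{4161} = 2585 \left(- \frac{1}{28557}\right) + \frac{256}{57} = - \frac{2585}{28557} + \frac{256}{57} = \frac{125671}{28557}$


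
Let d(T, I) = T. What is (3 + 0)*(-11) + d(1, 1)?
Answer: -32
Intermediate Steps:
(3 + 0)*(-11) + d(1, 1) = (3 + 0)*(-11) + 1 = 3*(-11) + 1 = -33 + 1 = -32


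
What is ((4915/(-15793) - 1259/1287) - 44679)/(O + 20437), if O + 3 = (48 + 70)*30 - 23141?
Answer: -129736184183/2418745329 ≈ -53.638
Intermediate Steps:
O = -19604 (O = -3 + ((48 + 70)*30 - 23141) = -3 + (118*30 - 23141) = -3 + (3540 - 23141) = -3 - 19601 = -19604)
((4915/(-15793) - 1259/1287) - 44679)/(O + 20437) = ((4915/(-15793) - 1259/1287) - 44679)/(-19604 + 20437) = ((4915*(-1/15793) - 1259*1/1287) - 44679)/833 = ((-4915/15793 - 1259/1287) - 44679)*(1/833) = (-26208992/20325591 - 44679)*(1/833) = -908153289281/20325591*1/833 = -129736184183/2418745329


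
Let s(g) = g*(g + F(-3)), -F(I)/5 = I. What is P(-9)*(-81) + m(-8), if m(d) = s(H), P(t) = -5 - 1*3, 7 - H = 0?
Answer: 802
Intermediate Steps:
H = 7 (H = 7 - 1*0 = 7 + 0 = 7)
F(I) = -5*I
P(t) = -8 (P(t) = -5 - 3 = -8)
s(g) = g*(15 + g) (s(g) = g*(g - 5*(-3)) = g*(g + 15) = g*(15 + g))
m(d) = 154 (m(d) = 7*(15 + 7) = 7*22 = 154)
P(-9)*(-81) + m(-8) = -8*(-81) + 154 = 648 + 154 = 802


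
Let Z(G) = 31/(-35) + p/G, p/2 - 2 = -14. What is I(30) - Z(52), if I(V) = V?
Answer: 14263/455 ≈ 31.347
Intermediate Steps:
p = -24 (p = 4 + 2*(-14) = 4 - 28 = -24)
Z(G) = -31/35 - 24/G (Z(G) = 31/(-35) - 24/G = 31*(-1/35) - 24/G = -31/35 - 24/G)
I(30) - Z(52) = 30 - (-31/35 - 24/52) = 30 - (-31/35 - 24*1/52) = 30 - (-31/35 - 6/13) = 30 - 1*(-613/455) = 30 + 613/455 = 14263/455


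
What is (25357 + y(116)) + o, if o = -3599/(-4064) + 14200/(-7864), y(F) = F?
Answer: 101758717593/3994912 ≈ 25472.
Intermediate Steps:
o = -3675783/3994912 (o = -3599*(-1/4064) + 14200*(-1/7864) = 3599/4064 - 1775/983 = -3675783/3994912 ≈ -0.92012)
(25357 + y(116)) + o = (25357 + 116) - 3675783/3994912 = 25473 - 3675783/3994912 = 101758717593/3994912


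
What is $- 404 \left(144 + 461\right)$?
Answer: $-244420$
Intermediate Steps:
$- 404 \left(144 + 461\right) = \left(-404\right) 605 = -244420$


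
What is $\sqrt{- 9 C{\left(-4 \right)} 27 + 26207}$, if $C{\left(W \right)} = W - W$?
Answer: $\sqrt{26207} \approx 161.89$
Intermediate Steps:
$C{\left(W \right)} = 0$
$\sqrt{- 9 C{\left(-4 \right)} 27 + 26207} = \sqrt{\left(-9\right) 0 \cdot 27 + 26207} = \sqrt{0 \cdot 27 + 26207} = \sqrt{0 + 26207} = \sqrt{26207}$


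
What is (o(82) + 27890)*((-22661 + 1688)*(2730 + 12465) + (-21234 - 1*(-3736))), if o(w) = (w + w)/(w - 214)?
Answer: -293310907394657/33 ≈ -8.8882e+12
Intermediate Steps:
o(w) = 2*w/(-214 + w) (o(w) = (2*w)/(-214 + w) = 2*w/(-214 + w))
(o(82) + 27890)*((-22661 + 1688)*(2730 + 12465) + (-21234 - 1*(-3736))) = (2*82/(-214 + 82) + 27890)*((-22661 + 1688)*(2730 + 12465) + (-21234 - 1*(-3736))) = (2*82/(-132) + 27890)*(-20973*15195 + (-21234 + 3736)) = (2*82*(-1/132) + 27890)*(-318684735 - 17498) = (-41/33 + 27890)*(-318702233) = (920329/33)*(-318702233) = -293310907394657/33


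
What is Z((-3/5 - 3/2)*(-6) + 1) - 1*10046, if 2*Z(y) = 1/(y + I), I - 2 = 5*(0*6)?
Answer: -1567171/156 ≈ -10046.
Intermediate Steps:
I = 2 (I = 2 + 5*(0*6) = 2 + 5*0 = 2 + 0 = 2)
Z(y) = 1/(2*(2 + y)) (Z(y) = 1/(2*(y + 2)) = 1/(2*(2 + y)))
Z((-3/5 - 3/2)*(-6) + 1) - 1*10046 = 1/(2*(2 + ((-3/5 - 3/2)*(-6) + 1))) - 1*10046 = 1/(2*(2 + ((-3*1/5 - 3*1/2)*(-6) + 1))) - 10046 = 1/(2*(2 + ((-3/5 - 3/2)*(-6) + 1))) - 10046 = 1/(2*(2 + (-21/10*(-6) + 1))) - 10046 = 1/(2*(2 + (63/5 + 1))) - 10046 = 1/(2*(2 + 68/5)) - 10046 = 1/(2*(78/5)) - 10046 = (1/2)*(5/78) - 10046 = 5/156 - 10046 = -1567171/156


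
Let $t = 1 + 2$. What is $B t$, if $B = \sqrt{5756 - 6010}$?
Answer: $3 i \sqrt{254} \approx 47.812 i$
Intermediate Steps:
$t = 3$
$B = i \sqrt{254}$ ($B = \sqrt{-254} = i \sqrt{254} \approx 15.937 i$)
$B t = i \sqrt{254} \cdot 3 = 3 i \sqrt{254}$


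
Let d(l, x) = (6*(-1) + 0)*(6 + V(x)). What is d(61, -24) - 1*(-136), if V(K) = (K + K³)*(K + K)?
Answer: -3988124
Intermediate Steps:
V(K) = 2*K*(K + K³) (V(K) = (K + K³)*(2*K) = 2*K*(K + K³))
d(l, x) = -36 - 12*x²*(1 + x²) (d(l, x) = (6*(-1) + 0)*(6 + 2*x²*(1 + x²)) = (-6 + 0)*(6 + 2*x²*(1 + x²)) = -6*(6 + 2*x²*(1 + x²)) = -36 - 12*x²*(1 + x²))
d(61, -24) - 1*(-136) = (-36 - 12*(-24)² - 12*(-24)⁴) - 1*(-136) = (-36 - 12*576 - 12*331776) + 136 = (-36 - 6912 - 3981312) + 136 = -3988260 + 136 = -3988124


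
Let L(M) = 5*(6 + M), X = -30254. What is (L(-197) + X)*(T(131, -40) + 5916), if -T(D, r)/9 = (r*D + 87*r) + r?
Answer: -2645150004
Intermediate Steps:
T(D, r) = -792*r - 9*D*r (T(D, r) = -9*((r*D + 87*r) + r) = -9*((D*r + 87*r) + r) = -9*((87*r + D*r) + r) = -9*(88*r + D*r) = -792*r - 9*D*r)
L(M) = 30 + 5*M
(L(-197) + X)*(T(131, -40) + 5916) = ((30 + 5*(-197)) - 30254)*(-9*(-40)*(88 + 131) + 5916) = ((30 - 985) - 30254)*(-9*(-40)*219 + 5916) = (-955 - 30254)*(78840 + 5916) = -31209*84756 = -2645150004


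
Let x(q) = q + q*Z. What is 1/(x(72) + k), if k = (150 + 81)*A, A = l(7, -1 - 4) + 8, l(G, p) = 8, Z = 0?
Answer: 1/3768 ≈ 0.00026539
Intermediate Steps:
x(q) = q (x(q) = q + q*0 = q + 0 = q)
A = 16 (A = 8 + 8 = 16)
k = 3696 (k = (150 + 81)*16 = 231*16 = 3696)
1/(x(72) + k) = 1/(72 + 3696) = 1/3768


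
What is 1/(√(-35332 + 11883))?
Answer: -I*√23449/23449 ≈ -0.0065304*I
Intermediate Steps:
1/(√(-35332 + 11883)) = 1/(√(-23449)) = 1/(I*√23449) = -I*√23449/23449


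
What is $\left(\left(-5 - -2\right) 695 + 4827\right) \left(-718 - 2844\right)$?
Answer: $-9767004$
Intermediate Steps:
$\left(\left(-5 - -2\right) 695 + 4827\right) \left(-718 - 2844\right) = \left(\left(-5 + 2\right) 695 + 4827\right) \left(-3562\right) = \left(\left(-3\right) 695 + 4827\right) \left(-3562\right) = \left(-2085 + 4827\right) \left(-3562\right) = 2742 \left(-3562\right) = -9767004$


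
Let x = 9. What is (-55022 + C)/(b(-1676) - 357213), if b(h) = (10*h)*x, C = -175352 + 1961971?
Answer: -82457/24193 ≈ -3.4083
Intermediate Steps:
C = 1786619
b(h) = 90*h (b(h) = (10*h)*9 = 90*h)
(-55022 + C)/(b(-1676) - 357213) = (-55022 + 1786619)/(90*(-1676) - 357213) = 1731597/(-150840 - 357213) = 1731597/(-508053) = 1731597*(-1/508053) = -82457/24193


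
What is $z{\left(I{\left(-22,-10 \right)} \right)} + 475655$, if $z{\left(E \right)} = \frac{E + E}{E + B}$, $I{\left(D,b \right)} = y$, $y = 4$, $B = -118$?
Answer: $\frac{27112331}{57} \approx 4.7566 \cdot 10^{5}$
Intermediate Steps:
$I{\left(D,b \right)} = 4$
$z{\left(E \right)} = \frac{2 E}{-118 + E}$ ($z{\left(E \right)} = \frac{E + E}{E - 118} = \frac{2 E}{-118 + E}$)
$z{\left(I{\left(-22,-10 \right)} \right)} + 475655 = 2 \cdot 4 \frac{1}{-118 + 4} + 475655 = 2 \cdot 4 \frac{1}{-114} + 475655 = 2 \cdot 4 \left(- \frac{1}{114}\right) + 475655 = - \frac{4}{57} + 475655 = \frac{27112331}{57}$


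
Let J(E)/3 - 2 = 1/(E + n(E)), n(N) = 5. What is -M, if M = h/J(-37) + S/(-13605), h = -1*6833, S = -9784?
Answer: 990988568/857115 ≈ 1156.2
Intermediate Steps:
h = -6833
J(E) = 6 + 3/(5 + E) (J(E) = 6 + 3/(E + 5) = 6 + 3/(5 + E))
M = -990988568/857115 (M = -6833*(5 - 37)/(3*(11 + 2*(-37))) - 9784/(-13605) = -6833*(-32/(3*(11 - 74))) - 9784*(-1/13605) = -6833/(3*(-1/32)*(-63)) + 9784/13605 = -6833/189/32 + 9784/13605 = -6833*32/189 + 9784/13605 = -218656/189 + 9784/13605 = -990988568/857115 ≈ -1156.2)
-M = -1*(-990988568/857115) = 990988568/857115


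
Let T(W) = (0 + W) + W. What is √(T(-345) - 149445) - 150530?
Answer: -150530 + I*√150135 ≈ -1.5053e+5 + 387.47*I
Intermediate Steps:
T(W) = 2*W (T(W) = W + W = 2*W)
√(T(-345) - 149445) - 150530 = √(2*(-345) - 149445) - 150530 = √(-690 - 149445) - 150530 = √(-150135) - 150530 = I*√150135 - 150530 = -150530 + I*√150135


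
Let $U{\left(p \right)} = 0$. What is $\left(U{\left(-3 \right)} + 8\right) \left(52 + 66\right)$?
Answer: $944$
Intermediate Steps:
$\left(U{\left(-3 \right)} + 8\right) \left(52 + 66\right) = \left(0 + 8\right) \left(52 + 66\right) = 8 \cdot 118 = 944$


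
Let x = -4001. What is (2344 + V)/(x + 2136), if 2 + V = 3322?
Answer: -5664/1865 ≈ -3.0370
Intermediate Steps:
V = 3320 (V = -2 + 3322 = 3320)
(2344 + V)/(x + 2136) = (2344 + 3320)/(-4001 + 2136) = 5664/(-1865) = 5664*(-1/1865) = -5664/1865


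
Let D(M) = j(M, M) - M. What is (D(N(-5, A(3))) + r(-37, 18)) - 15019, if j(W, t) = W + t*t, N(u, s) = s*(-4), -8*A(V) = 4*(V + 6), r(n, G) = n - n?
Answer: -14695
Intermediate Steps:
r(n, G) = 0
A(V) = -3 - V/2 (A(V) = -(V + 6)/2 = -(6 + V)/2 = -(24 + 4*V)/8 = -3 - V/2)
N(u, s) = -4*s
j(W, t) = W + t²
D(M) = M² (D(M) = (M + M²) - M = M²)
(D(N(-5, A(3))) + r(-37, 18)) - 15019 = ((-4*(-3 - ½*3))² + 0) - 15019 = ((-4*(-3 - 3/2))² + 0) - 15019 = ((-4*(-9/2))² + 0) - 15019 = (18² + 0) - 15019 = (324 + 0) - 15019 = 324 - 15019 = -14695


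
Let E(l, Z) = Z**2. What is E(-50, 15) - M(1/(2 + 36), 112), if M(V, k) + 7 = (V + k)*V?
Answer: 330751/1444 ≈ 229.05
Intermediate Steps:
M(V, k) = -7 + V*(V + k) (M(V, k) = -7 + (V + k)*V = -7 + V*(V + k))
E(-50, 15) - M(1/(2 + 36), 112) = 15**2 - (-7 + (1/(2 + 36))**2 + 112/(2 + 36)) = 225 - (-7 + (1/38)**2 + 112/38) = 225 - (-7 + (1/38)**2 + (1/38)*112) = 225 - (-7 + 1/1444 + 56/19) = 225 - 1*(-5851/1444) = 225 + 5851/1444 = 330751/1444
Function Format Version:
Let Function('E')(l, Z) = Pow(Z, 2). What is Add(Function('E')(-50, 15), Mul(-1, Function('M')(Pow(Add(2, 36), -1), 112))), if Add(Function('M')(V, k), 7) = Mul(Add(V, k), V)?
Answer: Rational(330751, 1444) ≈ 229.05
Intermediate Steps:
Function('M')(V, k) = Add(-7, Mul(V, Add(V, k))) (Function('M')(V, k) = Add(-7, Mul(Add(V, k), V)) = Add(-7, Mul(V, Add(V, k))))
Add(Function('E')(-50, 15), Mul(-1, Function('M')(Pow(Add(2, 36), -1), 112))) = Add(Pow(15, 2), Mul(-1, Add(-7, Pow(Pow(Add(2, 36), -1), 2), Mul(Pow(Add(2, 36), -1), 112)))) = Add(225, Mul(-1, Add(-7, Pow(Pow(38, -1), 2), Mul(Pow(38, -1), 112)))) = Add(225, Mul(-1, Add(-7, Pow(Rational(1, 38), 2), Mul(Rational(1, 38), 112)))) = Add(225, Mul(-1, Add(-7, Rational(1, 1444), Rational(56, 19)))) = Add(225, Mul(-1, Rational(-5851, 1444))) = Add(225, Rational(5851, 1444)) = Rational(330751, 1444)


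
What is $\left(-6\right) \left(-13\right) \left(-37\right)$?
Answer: $-2886$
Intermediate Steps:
$\left(-6\right) \left(-13\right) \left(-37\right) = 78 \left(-37\right) = -2886$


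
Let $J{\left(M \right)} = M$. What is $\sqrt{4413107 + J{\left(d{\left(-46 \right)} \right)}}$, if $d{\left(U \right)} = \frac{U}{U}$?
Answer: $2 \sqrt{1103277} \approx 2100.7$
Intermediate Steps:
$d{\left(U \right)} = 1$
$\sqrt{4413107 + J{\left(d{\left(-46 \right)} \right)}} = \sqrt{4413107 + 1} = \sqrt{4413108} = 2 \sqrt{1103277}$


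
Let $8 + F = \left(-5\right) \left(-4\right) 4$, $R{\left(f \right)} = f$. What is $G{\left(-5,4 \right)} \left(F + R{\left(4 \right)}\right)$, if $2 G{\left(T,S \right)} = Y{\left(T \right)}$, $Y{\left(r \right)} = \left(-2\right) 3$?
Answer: $-228$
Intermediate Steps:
$Y{\left(r \right)} = -6$
$G{\left(T,S \right)} = -3$ ($G{\left(T,S \right)} = \frac{1}{2} \left(-6\right) = -3$)
$F = 72$ ($F = -8 + \left(-5\right) \left(-4\right) 4 = -8 + 20 \cdot 4 = -8 + 80 = 72$)
$G{\left(-5,4 \right)} \left(F + R{\left(4 \right)}\right) = - 3 \left(72 + 4\right) = \left(-3\right) 76 = -228$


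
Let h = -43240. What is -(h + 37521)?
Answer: 5719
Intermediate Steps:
-(h + 37521) = -(-43240 + 37521) = -1*(-5719) = 5719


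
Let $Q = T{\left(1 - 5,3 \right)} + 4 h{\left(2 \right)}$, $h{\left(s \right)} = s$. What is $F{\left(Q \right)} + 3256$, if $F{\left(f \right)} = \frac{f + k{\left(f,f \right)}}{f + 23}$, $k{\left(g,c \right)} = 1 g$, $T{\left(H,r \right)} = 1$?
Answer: $\frac{52105}{16} \approx 3256.6$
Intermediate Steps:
$Q = 9$ ($Q = 1 + 4 \cdot 2 = 1 + 8 = 9$)
$k{\left(g,c \right)} = g$
$F{\left(f \right)} = \frac{2 f}{23 + f}$ ($F{\left(f \right)} = \frac{f + f}{f + 23} = \frac{2 f}{23 + f}$)
$F{\left(Q \right)} + 3256 = 2 \cdot 9 \frac{1}{23 + 9} + 3256 = 2 \cdot 9 \cdot \frac{1}{32} + 3256 = \frac{9}{16} + 3256 = \frac{52105}{16}$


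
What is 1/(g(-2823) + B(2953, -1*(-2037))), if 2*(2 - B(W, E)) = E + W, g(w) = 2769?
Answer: 1/276 ≈ 0.0036232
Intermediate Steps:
B(W, E) = 2 - E/2 - W/2 (B(W, E) = 2 - (E + W)/2 = 2 + (-E/2 - W/2) = 2 - E/2 - W/2)
1/(g(-2823) + B(2953, -1*(-2037))) = 1/(2769 + (2 - (-1)*(-2037)/2 - ½*2953)) = 1/(2769 + (2 - ½*2037 - 2953/2)) = 1/(2769 + (2 - 2037/2 - 2953/2)) = 1/(2769 - 2493) = 1/276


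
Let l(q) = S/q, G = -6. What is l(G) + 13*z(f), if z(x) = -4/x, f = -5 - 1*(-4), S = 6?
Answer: 51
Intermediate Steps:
f = -1 (f = -5 + 4 = -1)
l(q) = 6/q
l(G) + 13*z(f) = 6/(-6) + 13*(-4/(-1)) = 6*(-⅙) + 13*(-4*(-1)) = -1 + 13*4 = -1 + 52 = 51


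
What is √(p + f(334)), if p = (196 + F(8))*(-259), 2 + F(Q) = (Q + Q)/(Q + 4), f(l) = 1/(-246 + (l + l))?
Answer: 5*I*√3243422370/1266 ≈ 224.93*I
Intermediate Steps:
f(l) = 1/(-246 + 2*l)
F(Q) = -2 + 2*Q/(4 + Q) (F(Q) = -2 + (Q + Q)/(Q + 4) = -2 + (2*Q)/(4 + Q) = -2 + 2*Q/(4 + Q))
p = -151774/3 (p = (196 - 8/(4 + 8))*(-259) = (196 - 8/12)*(-259) = (196 - 8*1/12)*(-259) = (196 - ⅔)*(-259) = (586/3)*(-259) = -151774/3 ≈ -50591.)
√(p + f(334)) = √(-151774/3 + 1/(2*(-123 + 334))) = √(-151774/3 + (½)/211) = √(-151774/3 + (½)*(1/211)) = √(-151774/3 + 1/422) = √(-64048625/1266) = 5*I*√3243422370/1266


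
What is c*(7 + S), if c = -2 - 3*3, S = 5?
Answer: -132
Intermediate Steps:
c = -11 (c = -2 - 9 = -11)
c*(7 + S) = -11*(7 + 5) = -11*12 = -132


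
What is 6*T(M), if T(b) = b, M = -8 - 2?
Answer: -60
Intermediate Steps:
M = -10
6*T(M) = 6*(-10) = -60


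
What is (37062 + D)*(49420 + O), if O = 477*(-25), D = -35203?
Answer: 69703205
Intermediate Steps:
O = -11925
(37062 + D)*(49420 + O) = (37062 - 35203)*(49420 - 11925) = 1859*37495 = 69703205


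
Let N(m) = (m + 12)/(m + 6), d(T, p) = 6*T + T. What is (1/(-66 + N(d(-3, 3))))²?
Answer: 25/106929 ≈ 0.00023380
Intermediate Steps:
d(T, p) = 7*T
N(m) = (12 + m)/(6 + m)
(1/(-66 + N(d(-3, 3))))² = (1/(-66 + (12 + 7*(-3))/(6 + 7*(-3))))² = (1/(-66 + (12 - 21)/(6 - 21)))² = (1/(-66 - 9/(-15)))² = (1/(-66 - 1/15*(-9)))² = (1/(-66 + ⅗))² = (1/(-327/5))² = (-5/327)² = 25/106929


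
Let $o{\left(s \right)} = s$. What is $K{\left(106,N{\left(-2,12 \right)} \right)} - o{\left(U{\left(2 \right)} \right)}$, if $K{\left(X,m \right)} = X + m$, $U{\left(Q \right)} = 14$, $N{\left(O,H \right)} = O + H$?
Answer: $102$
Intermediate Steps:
$N{\left(O,H \right)} = H + O$
$K{\left(106,N{\left(-2,12 \right)} \right)} - o{\left(U{\left(2 \right)} \right)} = \left(106 + \left(12 - 2\right)\right) - 14 = \left(106 + 10\right) - 14 = 116 - 14 = 102$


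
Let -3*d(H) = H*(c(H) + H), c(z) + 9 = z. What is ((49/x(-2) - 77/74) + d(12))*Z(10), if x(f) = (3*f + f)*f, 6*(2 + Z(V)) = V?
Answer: 11441/592 ≈ 19.326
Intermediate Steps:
Z(V) = -2 + V/6
c(z) = -9 + z
x(f) = 4*f² (x(f) = (4*f)*f = 4*f²)
d(H) = -H*(-9 + 2*H)/3 (d(H) = -H*((-9 + H) + H)/3 = -H*(-9 + 2*H)/3)
((49/x(-2) - 77/74) + d(12))*Z(10) = ((49/((4*(-2)²)) - 77/74) + (⅓)*12*(9 - 2*12))*(-2 + (⅙)*10) = ((49/((4*4)) - 77*1/74) + (⅓)*12*(9 - 24))*(-2 + 5/3) = ((49/16 - 77/74) + (⅓)*12*(-15))*(-⅓) = ((49*(1/16) - 77/74) - 60)*(-⅓) = ((49/16 - 77/74) - 60)*(-⅓) = (1197/592 - 60)*(-⅓) = -34323/592*(-⅓) = 11441/592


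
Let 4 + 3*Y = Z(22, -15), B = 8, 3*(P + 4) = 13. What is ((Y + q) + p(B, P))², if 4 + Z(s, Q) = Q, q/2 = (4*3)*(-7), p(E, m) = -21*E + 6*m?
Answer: 1050625/9 ≈ 1.1674e+5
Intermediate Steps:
P = ⅓ (P = -4 + (⅓)*13 = -4 + 13/3 = ⅓ ≈ 0.33333)
q = -168 (q = 2*((4*3)*(-7)) = 2*(12*(-7)) = 2*(-84) = -168)
Z(s, Q) = -4 + Q
Y = -23/3 (Y = -4/3 + (-4 - 15)/3 = -4/3 + (⅓)*(-19) = -4/3 - 19/3 = -23/3 ≈ -7.6667)
((Y + q) + p(B, P))² = ((-23/3 - 168) + (-21*8 + 6*(⅓)))² = (-527/3 + (-168 + 2))² = (-527/3 - 166)² = (-1025/3)² = 1050625/9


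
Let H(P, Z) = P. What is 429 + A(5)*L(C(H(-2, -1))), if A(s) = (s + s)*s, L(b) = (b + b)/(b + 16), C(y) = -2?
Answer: 2903/7 ≈ 414.71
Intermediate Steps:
L(b) = 2*b/(16 + b) (L(b) = (2*b)/(16 + b) = 2*b/(16 + b))
A(s) = 2*s**2 (A(s) = (2*s)*s = 2*s**2)
429 + A(5)*L(C(H(-2, -1))) = 429 + (2*5**2)*(2*(-2)/(16 - 2)) = 429 + (2*25)*(2*(-2)/14) = 429 + 50*(2*(-2)*(1/14)) = 429 + 50*(-2/7) = 429 - 100/7 = 2903/7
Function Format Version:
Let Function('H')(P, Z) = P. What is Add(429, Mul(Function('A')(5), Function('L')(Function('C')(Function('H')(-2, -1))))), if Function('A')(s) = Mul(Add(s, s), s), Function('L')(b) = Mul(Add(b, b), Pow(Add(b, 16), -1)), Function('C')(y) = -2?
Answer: Rational(2903, 7) ≈ 414.71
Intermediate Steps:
Function('L')(b) = Mul(2, b, Pow(Add(16, b), -1)) (Function('L')(b) = Mul(Mul(2, b), Pow(Add(16, b), -1)) = Mul(2, b, Pow(Add(16, b), -1)))
Function('A')(s) = Mul(2, Pow(s, 2)) (Function('A')(s) = Mul(Mul(2, s), s) = Mul(2, Pow(s, 2)))
Add(429, Mul(Function('A')(5), Function('L')(Function('C')(Function('H')(-2, -1))))) = Add(429, Mul(Mul(2, Pow(5, 2)), Mul(2, -2, Pow(Add(16, -2), -1)))) = Add(429, Mul(Mul(2, 25), Mul(2, -2, Pow(14, -1)))) = Add(429, Mul(50, Mul(2, -2, Rational(1, 14)))) = Add(429, Mul(50, Rational(-2, 7))) = Add(429, Rational(-100, 7)) = Rational(2903, 7)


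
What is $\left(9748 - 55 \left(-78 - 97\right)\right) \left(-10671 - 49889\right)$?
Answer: $-1173228880$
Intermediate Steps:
$\left(9748 - 55 \left(-78 - 97\right)\right) \left(-10671 - 49889\right) = \left(9748 - -9625\right) \left(-60560\right) = \left(9748 + 9625\right) \left(-60560\right) = 19373 \left(-60560\right) = -1173228880$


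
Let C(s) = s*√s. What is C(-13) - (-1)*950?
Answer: 950 - 13*I*√13 ≈ 950.0 - 46.872*I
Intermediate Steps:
C(s) = s^(3/2)
C(-13) - (-1)*950 = (-13)^(3/2) - (-1)*950 = -13*I*√13 - 1*(-950) = -13*I*√13 + 950 = 950 - 13*I*√13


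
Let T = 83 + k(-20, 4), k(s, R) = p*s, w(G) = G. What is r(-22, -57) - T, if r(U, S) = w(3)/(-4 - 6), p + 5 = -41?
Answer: -10033/10 ≈ -1003.3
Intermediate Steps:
p = -46 (p = -5 - 41 = -46)
k(s, R) = -46*s
T = 1003 (T = 83 - 46*(-20) = 83 + 920 = 1003)
r(U, S) = -3/10 (r(U, S) = 3/(-4 - 6) = 3/(-10) = -1/10*3 = -3/10)
r(-22, -57) - T = -3/10 - 1*1003 = -3/10 - 1003 = -10033/10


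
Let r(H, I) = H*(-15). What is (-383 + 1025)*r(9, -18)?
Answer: -86670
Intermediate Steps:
r(H, I) = -15*H
(-383 + 1025)*r(9, -18) = (-383 + 1025)*(-15*9) = 642*(-135) = -86670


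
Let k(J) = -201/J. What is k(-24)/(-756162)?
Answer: -1/90288 ≈ -1.1076e-5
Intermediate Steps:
k(-24)/(-756162) = -201/(-24)/(-756162) = -201*(-1/24)*(-1/756162) = (67/8)*(-1/756162) = -1/90288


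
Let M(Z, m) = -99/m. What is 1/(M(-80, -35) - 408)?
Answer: -35/14181 ≈ -0.0024681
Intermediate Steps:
1/(M(-80, -35) - 408) = 1/(-99/(-35) - 408) = 1/(-99*(-1/35) - 408) = 1/(99/35 - 408) = 1/(-14181/35) = -35/14181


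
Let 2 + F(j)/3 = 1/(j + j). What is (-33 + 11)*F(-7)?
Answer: 957/7 ≈ 136.71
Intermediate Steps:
F(j) = -6 + 3/(2*j) (F(j) = -6 + 3/(j + j) = -6 + 3/((2*j)) = -6 + 3*(1/(2*j)) = -6 + 3/(2*j))
(-33 + 11)*F(-7) = (-33 + 11)*(-6 + (3/2)/(-7)) = -22*(-6 + (3/2)*(-⅐)) = -22*(-6 - 3/14) = -22*(-87/14) = 957/7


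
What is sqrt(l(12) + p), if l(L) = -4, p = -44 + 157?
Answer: sqrt(109) ≈ 10.440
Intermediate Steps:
p = 113
sqrt(l(12) + p) = sqrt(-4 + 113) = sqrt(109)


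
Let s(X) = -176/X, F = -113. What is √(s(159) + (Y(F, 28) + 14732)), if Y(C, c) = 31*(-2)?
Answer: √370844286/159 ≈ 121.12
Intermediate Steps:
Y(C, c) = -62
√(s(159) + (Y(F, 28) + 14732)) = √(-176/159 + (-62 + 14732)) = √(-176*1/159 + 14670) = √(-176/159 + 14670) = √(2332354/159) = √370844286/159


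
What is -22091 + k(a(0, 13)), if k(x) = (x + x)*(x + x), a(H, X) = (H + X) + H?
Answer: -21415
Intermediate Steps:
a(H, X) = X + 2*H
k(x) = 4*x² (k(x) = (2*x)*(2*x) = 4*x²)
-22091 + k(a(0, 13)) = -22091 + 4*(13 + 2*0)² = -22091 + 4*(13 + 0)² = -22091 + 4*13² = -22091 + 4*169 = -22091 + 676 = -21415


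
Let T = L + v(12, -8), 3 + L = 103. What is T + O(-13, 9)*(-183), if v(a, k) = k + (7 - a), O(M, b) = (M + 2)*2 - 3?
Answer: 4662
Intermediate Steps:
L = 100 (L = -3 + 103 = 100)
O(M, b) = 1 + 2*M (O(M, b) = (2 + M)*2 - 3 = (4 + 2*M) - 3 = 1 + 2*M)
v(a, k) = 7 + k - a
T = 87 (T = 100 + (7 - 8 - 1*12) = 100 + (7 - 8 - 12) = 100 - 13 = 87)
T + O(-13, 9)*(-183) = 87 + (1 + 2*(-13))*(-183) = 87 + (1 - 26)*(-183) = 87 - 25*(-183) = 87 + 4575 = 4662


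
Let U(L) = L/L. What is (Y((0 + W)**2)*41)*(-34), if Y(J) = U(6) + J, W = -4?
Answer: -23698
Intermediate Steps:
U(L) = 1
Y(J) = 1 + J
(Y((0 + W)**2)*41)*(-34) = ((1 + (0 - 4)**2)*41)*(-34) = ((1 + (-4)**2)*41)*(-34) = ((1 + 16)*41)*(-34) = (17*41)*(-34) = 697*(-34) = -23698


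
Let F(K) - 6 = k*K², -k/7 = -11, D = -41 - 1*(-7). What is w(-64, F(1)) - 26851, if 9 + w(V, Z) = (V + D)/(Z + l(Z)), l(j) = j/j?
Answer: -161167/6 ≈ -26861.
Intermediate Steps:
l(j) = 1
D = -34 (D = -41 + 7 = -34)
k = 77 (k = -7*(-11) = 77)
F(K) = 6 + 77*K²
w(V, Z) = -9 + (-34 + V)/(1 + Z) (w(V, Z) = -9 + (V - 34)/(Z + 1) = -9 + (-34 + V)/(1 + Z))
w(-64, F(1)) - 26851 = (-43 - 64 - 9*(6 + 77*1²))/(1 + (6 + 77*1²)) - 26851 = (-43 - 64 - 9*(6 + 77*1))/(1 + (6 + 77*1)) - 26851 = (-43 - 64 - 9*(6 + 77))/(1 + (6 + 77)) - 26851 = (-43 - 64 - 9*83)/(1 + 83) - 26851 = (-43 - 64 - 747)/84 - 26851 = (1/84)*(-854) - 26851 = -61/6 - 26851 = -161167/6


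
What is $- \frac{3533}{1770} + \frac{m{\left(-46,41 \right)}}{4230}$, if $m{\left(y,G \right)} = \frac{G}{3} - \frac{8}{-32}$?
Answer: $- \frac{5967983}{2994840} \approx -1.9928$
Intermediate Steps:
$m{\left(y,G \right)} = \frac{1}{4} + \frac{G}{3}$ ($m{\left(y,G \right)} = G \frac{1}{3} - - \frac{1}{4} = \frac{G}{3} + \frac{1}{4} = \frac{1}{4} + \frac{G}{3}$)
$- \frac{3533}{1770} + \frac{m{\left(-46,41 \right)}}{4230} = - \frac{3533}{1770} + \frac{\frac{1}{4} + \frac{1}{3} \cdot 41}{4230} = \left(-3533\right) \frac{1}{1770} + \left(\frac{1}{4} + \frac{41}{3}\right) \frac{1}{4230} = - \frac{3533}{1770} + \frac{167}{12} \cdot \frac{1}{4230} = - \frac{3533}{1770} + \frac{167}{50760} = - \frac{5967983}{2994840}$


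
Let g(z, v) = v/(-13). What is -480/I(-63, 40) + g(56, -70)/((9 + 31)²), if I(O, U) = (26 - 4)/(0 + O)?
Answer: 31449677/22880 ≈ 1374.5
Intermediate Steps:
g(z, v) = -v/13 (g(z, v) = v*(-1/13) = -v/13)
I(O, U) = 22/O
-480/I(-63, 40) + g(56, -70)/((9 + 31)²) = -480/(22/(-63)) + (-1/13*(-70))/((9 + 31)²) = -480/(22*(-1/63)) + 70/(13*(40²)) = -480/(-22/63) + (70/13)/1600 = -480*(-63/22) + (70/13)*(1/1600) = 15120/11 + 7/2080 = 31449677/22880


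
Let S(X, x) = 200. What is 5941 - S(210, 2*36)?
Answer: 5741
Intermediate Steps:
5941 - S(210, 2*36) = 5941 - 1*200 = 5941 - 200 = 5741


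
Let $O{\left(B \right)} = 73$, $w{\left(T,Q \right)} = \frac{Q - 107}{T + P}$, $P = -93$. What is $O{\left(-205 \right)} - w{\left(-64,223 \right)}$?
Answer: $\frac{11577}{157} \approx 73.739$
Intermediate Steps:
$w{\left(T,Q \right)} = \frac{-107 + Q}{-93 + T}$ ($w{\left(T,Q \right)} = \frac{Q - 107}{T - 93} = \frac{-107 + Q}{-93 + T}$)
$O{\left(-205 \right)} - w{\left(-64,223 \right)} = 73 - \frac{-107 + 223}{-93 - 64} = 73 - \frac{1}{-157} \cdot 116 = 73 - \left(- \frac{1}{157}\right) 116 = 73 - - \frac{116}{157} = 73 + \frac{116}{157} = \frac{11577}{157}$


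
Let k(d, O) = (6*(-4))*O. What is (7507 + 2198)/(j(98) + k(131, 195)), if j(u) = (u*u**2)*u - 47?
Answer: 9705/92232089 ≈ 0.00010522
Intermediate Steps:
k(d, O) = -24*O
j(u) = -47 + u**4 (j(u) = u**3*u - 47 = u**4 - 47 = -47 + u**4)
(7507 + 2198)/(j(98) + k(131, 195)) = (7507 + 2198)/((-47 + 98**4) - 24*195) = 9705/((-47 + 92236816) - 4680) = 9705/(92236769 - 4680) = 9705/92232089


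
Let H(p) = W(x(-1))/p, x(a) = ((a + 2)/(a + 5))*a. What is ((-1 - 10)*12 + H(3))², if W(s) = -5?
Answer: 160801/9 ≈ 17867.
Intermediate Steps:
x(a) = a*(2 + a)/(5 + a) (x(a) = ((2 + a)/(5 + a))*a = a*(2 + a)/(5 + a))
H(p) = -5/p
((-1 - 10)*12 + H(3))² = ((-1 - 10)*12 - 5/3)² = (-11*12 - 5*⅓)² = (-132 - 5/3)² = (-401/3)² = 160801/9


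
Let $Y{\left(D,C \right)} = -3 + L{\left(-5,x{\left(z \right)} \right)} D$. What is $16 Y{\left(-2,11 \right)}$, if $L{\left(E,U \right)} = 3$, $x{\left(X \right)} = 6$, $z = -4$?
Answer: $-144$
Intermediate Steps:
$Y{\left(D,C \right)} = -3 + 3 D$
$16 Y{\left(-2,11 \right)} = 16 \left(-3 + 3 \left(-2\right)\right) = 16 \left(-3 - 6\right) = 16 \left(-9\right) = -144$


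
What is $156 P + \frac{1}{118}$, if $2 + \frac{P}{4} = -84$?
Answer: $- \frac{6332351}{118} \approx -53664.0$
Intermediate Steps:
$P = -344$ ($P = -8 + 4 \left(-84\right) = -8 - 336 = -344$)
$156 P + \frac{1}{118} = 156 \left(-344\right) + \frac{1}{118} = -53664 + \frac{1}{118} = - \frac{6332351}{118}$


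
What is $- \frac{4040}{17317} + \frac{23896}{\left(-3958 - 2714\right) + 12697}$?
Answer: $\frac{389466032}{104334925} \approx 3.7328$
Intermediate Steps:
$- \frac{4040}{17317} + \frac{23896}{\left(-3958 - 2714\right) + 12697} = \left(-4040\right) \frac{1}{17317} + \frac{23896}{-6672 + 12697} = - \frac{4040}{17317} + \frac{23896}{6025} = \frac{389466032}{104334925}$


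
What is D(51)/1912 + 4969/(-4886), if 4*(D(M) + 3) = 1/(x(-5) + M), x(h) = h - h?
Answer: -970566929/952887264 ≈ -1.0186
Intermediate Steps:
x(h) = 0
D(M) = -3 + 1/(4*M) (D(M) = -3 + 1/(4*(0 + M)) = -3 + 1/(4*M))
D(51)/1912 + 4969/(-4886) = (-3 + (¼)/51)/1912 + 4969/(-4886) = (-3 + (¼)*(1/51))*(1/1912) + 4969*(-1/4886) = (-3 + 1/204)*(1/1912) - 4969/4886 = -611/204*1/1912 - 4969/4886 = -611/390048 - 4969/4886 = -970566929/952887264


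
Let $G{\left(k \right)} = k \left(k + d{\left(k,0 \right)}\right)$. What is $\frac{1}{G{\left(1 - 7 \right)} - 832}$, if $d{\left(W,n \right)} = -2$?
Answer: $- \frac{1}{784} \approx -0.0012755$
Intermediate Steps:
$G{\left(k \right)} = k \left(-2 + k\right)$ ($G{\left(k \right)} = k \left(k - 2\right) = k \left(-2 + k\right)$)
$\frac{1}{G{\left(1 - 7 \right)} - 832} = \frac{1}{\left(1 - 7\right) \left(-2 + \left(1 - 7\right)\right) - 832} = \frac{1}{- 6 \left(-2 - 6\right) - 832} = \frac{1}{\left(-6\right) \left(-8\right) - 832} = \frac{1}{48 - 832} = \frac{1}{-784} = - \frac{1}{784}$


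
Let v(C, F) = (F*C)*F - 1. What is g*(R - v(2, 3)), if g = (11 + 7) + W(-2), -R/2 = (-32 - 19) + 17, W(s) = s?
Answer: 816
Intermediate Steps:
v(C, F) = -1 + C*F² (v(C, F) = (C*F)*F - 1 = C*F² - 1 = -1 + C*F²)
R = 68 (R = -2*((-32 - 19) + 17) = -2*(-51 + 17) = -2*(-34) = 68)
g = 16 (g = (11 + 7) - 2 = 18 - 2 = 16)
g*(R - v(2, 3)) = 16*(68 - (-1 + 2*3²)) = 16*(68 - (-1 + 2*9)) = 16*(68 - (-1 + 18)) = 16*(68 - 1*17) = 16*(68 - 17) = 16*51 = 816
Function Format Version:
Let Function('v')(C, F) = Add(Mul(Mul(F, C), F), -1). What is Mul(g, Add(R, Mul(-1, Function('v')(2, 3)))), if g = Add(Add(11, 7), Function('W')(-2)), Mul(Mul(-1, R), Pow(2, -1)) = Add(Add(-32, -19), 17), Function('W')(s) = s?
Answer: 816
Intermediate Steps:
Function('v')(C, F) = Add(-1, Mul(C, Pow(F, 2))) (Function('v')(C, F) = Add(Mul(Mul(C, F), F), -1) = Add(Mul(C, Pow(F, 2)), -1) = Add(-1, Mul(C, Pow(F, 2))))
R = 68 (R = Mul(-2, Add(Add(-32, -19), 17)) = Mul(-2, Add(-51, 17)) = Mul(-2, -34) = 68)
g = 16 (g = Add(Add(11, 7), -2) = Add(18, -2) = 16)
Mul(g, Add(R, Mul(-1, Function('v')(2, 3)))) = Mul(16, Add(68, Mul(-1, Add(-1, Mul(2, Pow(3, 2)))))) = Mul(16, Add(68, Mul(-1, Add(-1, Mul(2, 9))))) = Mul(16, Add(68, Mul(-1, Add(-1, 18)))) = Mul(16, Add(68, Mul(-1, 17))) = Mul(16, Add(68, -17)) = Mul(16, 51) = 816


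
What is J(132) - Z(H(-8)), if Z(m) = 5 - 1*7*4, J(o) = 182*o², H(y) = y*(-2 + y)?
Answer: 3171191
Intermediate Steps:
Z(m) = -23 (Z(m) = 5 - 7*4 = 5 - 28 = -23)
J(132) - Z(H(-8)) = 182*132² - 1*(-23) = 182*17424 + 23 = 3171168 + 23 = 3171191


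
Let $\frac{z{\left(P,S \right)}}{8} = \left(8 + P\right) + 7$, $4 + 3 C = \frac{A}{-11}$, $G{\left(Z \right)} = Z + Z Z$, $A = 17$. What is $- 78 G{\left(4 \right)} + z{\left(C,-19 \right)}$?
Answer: $- \frac{48008}{33} \approx -1454.8$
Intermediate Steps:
$G{\left(Z \right)} = Z + Z^{2}$
$C = - \frac{61}{33}$ ($C = - \frac{4}{3} + \frac{17 \frac{1}{-11}}{3} = - \frac{4}{3} + \frac{17 \left(- \frac{1}{11}\right)}{3} = - \frac{4}{3} + \frac{1}{3} \left(- \frac{17}{11}\right) = - \frac{4}{3} - \frac{17}{33} = - \frac{61}{33} \approx -1.8485$)
$z{\left(P,S \right)} = 120 + 8 P$ ($z{\left(P,S \right)} = 8 \left(\left(8 + P\right) + 7\right) = 8 \left(15 + P\right) = 120 + 8 P$)
$- 78 G{\left(4 \right)} + z{\left(C,-19 \right)} = - 78 \cdot 4 \left(1 + 4\right) + \left(120 + 8 \left(- \frac{61}{33}\right)\right) = - 78 \cdot 4 \cdot 5 + \left(120 - \frac{488}{33}\right) = \left(-78\right) 20 + \frac{3472}{33} = -1560 + \frac{3472}{33} = - \frac{48008}{33}$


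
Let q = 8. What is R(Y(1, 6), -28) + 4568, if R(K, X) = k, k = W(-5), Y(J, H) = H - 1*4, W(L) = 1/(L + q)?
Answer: 13705/3 ≈ 4568.3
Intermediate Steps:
W(L) = 1/(8 + L) (W(L) = 1/(L + 8) = 1/(8 + L))
Y(J, H) = -4 + H (Y(J, H) = H - 4 = -4 + H)
k = 1/3 (k = 1/(8 - 5) = 1/3 ≈ 0.33333)
R(K, X) = 1/3
R(Y(1, 6), -28) + 4568 = 1/3 + 4568 = 13705/3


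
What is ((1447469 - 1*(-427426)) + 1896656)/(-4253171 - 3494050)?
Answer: -3771551/7747221 ≈ -0.48683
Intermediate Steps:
((1447469 - 1*(-427426)) + 1896656)/(-4253171 - 3494050) = ((1447469 + 427426) + 1896656)/(-7747221) = (1874895 + 1896656)*(-1/7747221) = 3771551*(-1/7747221) = -3771551/7747221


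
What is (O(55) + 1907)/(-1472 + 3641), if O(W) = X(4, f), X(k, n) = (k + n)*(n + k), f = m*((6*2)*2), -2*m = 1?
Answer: 219/241 ≈ 0.90871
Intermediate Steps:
m = -½ (m = -½*1 = -½ ≈ -0.50000)
f = -12 (f = -6*2*2/2 = -6*2 = -½*24 = -12)
X(k, n) = (k + n)² (X(k, n) = (k + n)*(k + n) = (k + n)²)
O(W) = 64 (O(W) = (4 - 12)² = (-8)² = 64)
(O(55) + 1907)/(-1472 + 3641) = (64 + 1907)/(-1472 + 3641) = 1971/2169 = 1971*(1/2169) = 219/241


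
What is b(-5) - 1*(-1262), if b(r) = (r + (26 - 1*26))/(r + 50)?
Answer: 11357/9 ≈ 1261.9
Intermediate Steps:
b(r) = r/(50 + r) (b(r) = (r + (26 - 26))/(50 + r) = (r + 0)/(50 + r) = r/(50 + r))
b(-5) - 1*(-1262) = -5/(50 - 5) - 1*(-1262) = -5/45 + 1262 = -5*1/45 + 1262 = -⅑ + 1262 = 11357/9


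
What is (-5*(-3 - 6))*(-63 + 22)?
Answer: -1845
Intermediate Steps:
(-5*(-3 - 6))*(-63 + 22) = -5*(-9)*(-41) = 45*(-41) = -1845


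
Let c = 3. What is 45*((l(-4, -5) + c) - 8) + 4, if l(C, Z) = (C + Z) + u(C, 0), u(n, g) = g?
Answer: -626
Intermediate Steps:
l(C, Z) = C + Z (l(C, Z) = (C + Z) + 0 = C + Z)
45*((l(-4, -5) + c) - 8) + 4 = 45*(((-4 - 5) + 3) - 8) + 4 = 45*((-9 + 3) - 8) + 4 = 45*(-6 - 8) + 4 = 45*(-14) + 4 = -630 + 4 = -626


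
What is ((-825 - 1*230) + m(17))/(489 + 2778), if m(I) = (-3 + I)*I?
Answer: -817/3267 ≈ -0.25008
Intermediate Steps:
m(I) = I*(-3 + I)
((-825 - 1*230) + m(17))/(489 + 2778) = ((-825 - 1*230) + 17*(-3 + 17))/(489 + 2778) = ((-825 - 230) + 17*14)/3267 = (-1055 + 238)*(1/3267) = -817*1/3267 = -817/3267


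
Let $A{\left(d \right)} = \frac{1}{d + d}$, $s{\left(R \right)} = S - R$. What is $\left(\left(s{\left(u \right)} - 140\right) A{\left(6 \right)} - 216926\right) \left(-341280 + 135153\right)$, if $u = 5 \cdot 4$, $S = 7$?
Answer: $\frac{178867734885}{4} \approx 4.4717 \cdot 10^{10}$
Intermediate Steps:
$u = 20$
$s{\left(R \right)} = 7 - R$
$A{\left(d \right)} = \frac{1}{2 d}$
$\left(\left(s{\left(u \right)} - 140\right) A{\left(6 \right)} - 216926\right) \left(-341280 + 135153\right) = \left(\left(\left(7 - 20\right) - 140\right) \frac{1}{2 \cdot 6} - 216926\right) \left(-341280 + 135153\right) = \left(\left(\left(7 - 20\right) - 140\right) \frac{1}{2} \cdot \frac{1}{6} - 216926\right) \left(-206127\right) = \left(\left(-13 - 140\right) \frac{1}{12} - 216926\right) \left(-206127\right) = \left(\left(-153\right) \frac{1}{12} - 216926\right) \left(-206127\right) = \left(- \frac{51}{4} - 216926\right) \left(-206127\right) = \left(- \frac{867755}{4}\right) \left(-206127\right) = \frac{178867734885}{4}$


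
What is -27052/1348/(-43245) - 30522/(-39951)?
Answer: 49453837727/64692055035 ≈ 0.76445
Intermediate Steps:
-27052/1348/(-43245) - 30522/(-39951) = -27052*1/1348*(-1/43245) - 30522*(-1/39951) = -6763/337*(-1/43245) + 10174/13317 = 6763/14573565 + 10174/13317 = 49453837727/64692055035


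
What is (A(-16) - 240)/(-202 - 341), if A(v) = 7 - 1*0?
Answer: 233/543 ≈ 0.42910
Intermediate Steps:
A(v) = 7 (A(v) = 7 + 0 = 7)
(A(-16) - 240)/(-202 - 341) = (7 - 240)/(-202 - 341) = -233/(-543) = -233*(-1/543) = 233/543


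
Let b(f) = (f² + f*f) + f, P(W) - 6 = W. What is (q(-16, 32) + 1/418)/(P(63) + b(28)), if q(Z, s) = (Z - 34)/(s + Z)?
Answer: -5221/2783880 ≈ -0.0018754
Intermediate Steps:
P(W) = 6 + W
q(Z, s) = (-34 + Z)/(Z + s)
b(f) = f + 2*f² (b(f) = (f² + f²) + f = 2*f² + f = f + 2*f²)
(q(-16, 32) + 1/418)/(P(63) + b(28)) = ((-34 - 16)/(-16 + 32) + 1/418)/((6 + 63) + 28*(1 + 2*28)) = (-50/16 + 1/418)/(69 + 28*(1 + 56)) = ((1/16)*(-50) + 1/418)/(69 + 28*57) = (-25/8 + 1/418)/(69 + 1596) = -5221/1672/1665 = -5221/1672*1/1665 = -5221/2783880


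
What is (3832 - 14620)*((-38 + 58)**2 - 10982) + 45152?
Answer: 114203768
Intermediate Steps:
(3832 - 14620)*((-38 + 58)**2 - 10982) + 45152 = -10788*(20**2 - 10982) + 45152 = -10788*(400 - 10982) + 45152 = -10788*(-10582) + 45152 = 114158616 + 45152 = 114203768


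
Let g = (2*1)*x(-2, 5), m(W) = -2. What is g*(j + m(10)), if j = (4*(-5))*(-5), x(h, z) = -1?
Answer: -196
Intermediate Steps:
j = 100 (j = -20*(-5) = 100)
g = -2 (g = (2*1)*(-1) = 2*(-1) = -2)
g*(j + m(10)) = -2*(100 - 2) = -2*98 = -196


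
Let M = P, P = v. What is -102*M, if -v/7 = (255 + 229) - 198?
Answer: 204204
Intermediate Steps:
v = -2002 (v = -7*((255 + 229) - 198) = -7*(484 - 198) = -7*286 = -2002)
P = -2002
M = -2002
-102*M = -102*(-2002) = 204204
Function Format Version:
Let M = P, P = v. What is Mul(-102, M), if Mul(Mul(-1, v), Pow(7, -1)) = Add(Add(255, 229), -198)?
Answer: 204204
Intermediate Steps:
v = -2002 (v = Mul(-7, Add(Add(255, 229), -198)) = Mul(-7, Add(484, -198)) = Mul(-7, 286) = -2002)
P = -2002
M = -2002
Mul(-102, M) = Mul(-102, -2002) = 204204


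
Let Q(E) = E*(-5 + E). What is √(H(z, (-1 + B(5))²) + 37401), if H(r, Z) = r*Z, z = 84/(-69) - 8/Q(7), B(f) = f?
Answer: √968729433/161 ≈ 193.32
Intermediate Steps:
z = -288/161 (z = 84/(-69) - 8*1/(7*(-5 + 7)) = 84*(-1/69) - 8/(7*2) = -28/23 - 8/14 = -28/23 - 8*1/14 = -28/23 - 4/7 = -288/161 ≈ -1.7888)
H(r, Z) = Z*r
√(H(z, (-1 + B(5))²) + 37401) = √((-1 + 5)²*(-288/161) + 37401) = √(4²*(-288/161) + 37401) = √(16*(-288/161) + 37401) = √(-4608/161 + 37401) = √(6016953/161) = √968729433/161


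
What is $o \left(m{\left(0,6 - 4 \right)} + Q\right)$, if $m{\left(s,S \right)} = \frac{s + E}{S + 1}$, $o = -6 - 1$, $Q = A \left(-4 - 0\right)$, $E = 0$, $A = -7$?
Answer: $-196$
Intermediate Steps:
$Q = 28$ ($Q = - 7 \left(-4 - 0\right) = - 7 \left(-4 + 0\right) = \left(-7\right) \left(-4\right) = 28$)
$o = -7$
$m{\left(s,S \right)} = \frac{s}{1 + S}$ ($m{\left(s,S \right)} = \frac{s + 0}{S + 1} = \frac{s}{1 + S}$)
$o \left(m{\left(0,6 - 4 \right)} + Q\right) = - 7 \left(\frac{0}{1 + \left(6 - 4\right)} + 28\right) = - 7 \left(\frac{0}{1 + 2} + 28\right) = - 7 \left(\frac{0}{3} + 28\right) = - 7 \left(0 \cdot \frac{1}{3} + 28\right) = - 7 \left(0 + 28\right) = \left(-7\right) 28 = -196$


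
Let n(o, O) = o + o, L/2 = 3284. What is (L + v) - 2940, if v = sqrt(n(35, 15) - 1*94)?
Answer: 3628 + 2*I*sqrt(6) ≈ 3628.0 + 4.899*I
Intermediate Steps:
L = 6568 (L = 2*3284 = 6568)
n(o, O) = 2*o
v = 2*I*sqrt(6) (v = sqrt(2*35 - 1*94) = sqrt(70 - 94) = sqrt(-24) = 2*I*sqrt(6) ≈ 4.899*I)
(L + v) - 2940 = (6568 + 2*I*sqrt(6)) - 2940 = 3628 + 2*I*sqrt(6)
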